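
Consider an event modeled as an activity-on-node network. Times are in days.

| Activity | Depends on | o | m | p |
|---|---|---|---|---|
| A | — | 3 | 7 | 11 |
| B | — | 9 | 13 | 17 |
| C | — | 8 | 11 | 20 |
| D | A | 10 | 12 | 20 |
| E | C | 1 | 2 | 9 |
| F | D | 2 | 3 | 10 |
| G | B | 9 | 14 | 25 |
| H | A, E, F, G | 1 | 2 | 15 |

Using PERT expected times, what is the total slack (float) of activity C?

te_A = (3 + 4·7 + 11)/6 = 42/6 = 7
te_B = (9 + 4·13 + 17)/6 = 78/6 = 13
te_C = (8 + 4·11 + 20)/6 = 72/6 = 12
te_D = (10 + 4·12 + 20)/6 = 78/6 = 13
te_E = (1 + 4·2 + 9)/6 = 18/6 = 3
te_F = (2 + 4·3 + 10)/6 = 24/6 = 4
te_G = (9 + 4·14 + 25)/6 = 90/6 = 15
te_H = (1 + 4·2 + 15)/6 = 24/6 = 4

Forward pass:
ES_A = 0; EF_A = 7
ES_B = 0; EF_B = 13
ES_C = 0; EF_C = 12
ES_D = 7; EF_D = 7+13 = 20
ES_E = 12; EF_E = 12+3 = 15
ES_F = 20; EF_F = 20+4 = 24
ES_G = 13; EF_G = 13+15 = 28
ES_H = max(EF_A=7, EF_E=15, EF_F=24, EF_G=28) = 28; EF_H = 28+4 = 32
Expected project duration μ = 32 days. Critical path: B → G → H.

Backward pass:
LF_H = 32; LS_H = 32−4 = 28
LF_G = LS_H = 28; LS_G = 28−15 = 13
LF_F = LS_H = 28; LS_F = 28−4 = 24
LF_E = LS_H = 28; LS_E = 28−3 = 25
LF_D = LS_F = 24; LS_D = 24−13 = 11
LF_C = LS_E = 25; LS_C = 25−12 = 13
LF_B = LS_G = 13; LS_B = 13−13 = 0
LF_A = min(LS_D=11, LS_H=28) = 11; LS_A = 11−7 = 4
Slack_C = LS_C − ES_C = 13 − 0 = 13

13 days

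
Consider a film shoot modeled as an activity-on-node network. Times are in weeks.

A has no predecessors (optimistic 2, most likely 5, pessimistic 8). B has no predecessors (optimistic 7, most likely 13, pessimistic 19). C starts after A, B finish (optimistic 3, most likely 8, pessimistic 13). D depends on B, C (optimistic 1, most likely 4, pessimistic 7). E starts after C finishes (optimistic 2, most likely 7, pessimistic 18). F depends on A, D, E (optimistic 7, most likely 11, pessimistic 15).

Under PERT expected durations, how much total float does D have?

4 weeks

te_A = (2 + 4·5 + 8)/6 = 30/6 = 5
te_B = (7 + 4·13 + 19)/6 = 78/6 = 13
te_C = (3 + 4·8 + 13)/6 = 48/6 = 8
te_D = (1 + 4·4 + 7)/6 = 24/6 = 4
te_E = (2 + 4·7 + 18)/6 = 48/6 = 8
te_F = (7 + 4·11 + 15)/6 = 66/6 = 11

Forward pass:
ES_A = 0; EF_A = 5
ES_B = 0; EF_B = 13
ES_C = max(EF_A=5, EF_B=13) = 13; EF_C = 13+8 = 21
ES_D = max(EF_B=13, EF_C=21) = 21; EF_D = 21+4 = 25
ES_E = 21; EF_E = 21+8 = 29
ES_F = max(EF_A=5, EF_D=25, EF_E=29) = 29; EF_F = 29+11 = 40
Expected project duration μ = 40 weeks. Critical path: B → C → E → F.

Backward pass:
LF_F = 40; LS_F = 40−11 = 29
LF_E = LS_F = 29; LS_E = 29−8 = 21
LF_D = LS_F = 29; LS_D = 29−4 = 25
LF_C = min(LS_D=25, LS_E=21) = 21; LS_C = 21−8 = 13
LF_B = min(LS_C=13, LS_D=25) = 13; LS_B = 13−13 = 0
LF_A = min(LS_C=13, LS_F=29) = 13; LS_A = 13−5 = 8
Slack_D = LS_D − ES_D = 25 − 21 = 4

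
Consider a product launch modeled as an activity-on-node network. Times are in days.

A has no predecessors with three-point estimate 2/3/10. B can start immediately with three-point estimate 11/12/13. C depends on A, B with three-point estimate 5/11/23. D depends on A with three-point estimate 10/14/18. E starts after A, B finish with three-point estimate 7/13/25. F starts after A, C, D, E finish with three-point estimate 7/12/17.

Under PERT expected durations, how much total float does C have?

2 days

te_A = (2 + 4·3 + 10)/6 = 24/6 = 4
te_B = (11 + 4·12 + 13)/6 = 72/6 = 12
te_C = (5 + 4·11 + 23)/6 = 72/6 = 12
te_D = (10 + 4·14 + 18)/6 = 84/6 = 14
te_E = (7 + 4·13 + 25)/6 = 84/6 = 14
te_F = (7 + 4·12 + 17)/6 = 72/6 = 12

Forward pass:
ES_A = 0; EF_A = 4
ES_B = 0; EF_B = 12
ES_C = max(EF_A=4, EF_B=12) = 12; EF_C = 12+12 = 24
ES_D = 4; EF_D = 4+14 = 18
ES_E = max(EF_A=4, EF_B=12) = 12; EF_E = 12+14 = 26
ES_F = max(EF_A=4, EF_C=24, EF_D=18, EF_E=26) = 26; EF_F = 26+12 = 38
Expected project duration μ = 38 days. Critical path: B → E → F.

Backward pass:
LF_F = 38; LS_F = 38−12 = 26
LF_E = LS_F = 26; LS_E = 26−14 = 12
LF_D = LS_F = 26; LS_D = 26−14 = 12
LF_C = LS_F = 26; LS_C = 26−12 = 14
LF_B = min(LS_C=14, LS_E=12) = 12; LS_B = 12−12 = 0
LF_A = min(LS_C=14, LS_D=12, LS_E=12, LS_F=26) = 12; LS_A = 12−4 = 8
Slack_C = LS_C − ES_C = 14 − 12 = 2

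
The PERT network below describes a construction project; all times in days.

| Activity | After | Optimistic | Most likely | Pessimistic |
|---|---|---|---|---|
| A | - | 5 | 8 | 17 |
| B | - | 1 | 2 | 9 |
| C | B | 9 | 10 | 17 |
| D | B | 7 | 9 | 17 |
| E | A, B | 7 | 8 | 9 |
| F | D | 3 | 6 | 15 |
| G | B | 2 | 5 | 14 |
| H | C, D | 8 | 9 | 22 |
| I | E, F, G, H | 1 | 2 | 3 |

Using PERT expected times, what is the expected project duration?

27 days

te_A = (5 + 4·8 + 17)/6 = 54/6 = 9
te_B = (1 + 4·2 + 9)/6 = 18/6 = 3
te_C = (9 + 4·10 + 17)/6 = 66/6 = 11
te_D = (7 + 4·9 + 17)/6 = 60/6 = 10
te_E = (7 + 4·8 + 9)/6 = 48/6 = 8
te_F = (3 + 4·6 + 15)/6 = 42/6 = 7
te_G = (2 + 4·5 + 14)/6 = 36/6 = 6
te_H = (8 + 4·9 + 22)/6 = 66/6 = 11
te_I = (1 + 4·2 + 3)/6 = 12/6 = 2

Forward pass:
ES_A = 0; EF_A = 9
ES_B = 0; EF_B = 3
ES_C = 3; EF_C = 3+11 = 14
ES_D = 3; EF_D = 3+10 = 13
ES_E = max(EF_A=9, EF_B=3) = 9; EF_E = 9+8 = 17
ES_F = 13; EF_F = 13+7 = 20
ES_G = 3; EF_G = 3+6 = 9
ES_H = max(EF_C=14, EF_D=13) = 14; EF_H = 14+11 = 25
ES_I = max(EF_E=17, EF_F=20, EF_G=9, EF_H=25) = 25; EF_I = 25+2 = 27
Expected project duration μ = 27 days. Critical path: B → C → H → I.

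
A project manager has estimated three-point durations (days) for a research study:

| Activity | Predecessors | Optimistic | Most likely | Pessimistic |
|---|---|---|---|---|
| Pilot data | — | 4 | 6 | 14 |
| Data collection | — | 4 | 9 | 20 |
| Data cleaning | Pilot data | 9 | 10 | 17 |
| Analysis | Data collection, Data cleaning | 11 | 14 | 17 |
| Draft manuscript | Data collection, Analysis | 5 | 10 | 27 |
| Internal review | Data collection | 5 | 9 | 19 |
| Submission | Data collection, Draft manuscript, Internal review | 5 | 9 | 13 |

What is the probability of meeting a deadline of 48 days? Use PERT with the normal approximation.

te_Pilot data = (4 + 4·6 + 14)/6 = 42/6 = 7; σ²_Pilot data = ((14−4)/6)² = 2.778
te_Data collection = (4 + 4·9 + 20)/6 = 60/6 = 10; σ²_Data collection = ((20−4)/6)² = 7.111
te_Data cleaning = (9 + 4·10 + 17)/6 = 66/6 = 11; σ²_Data cleaning = ((17−9)/6)² = 1.778
te_Analysis = (11 + 4·14 + 17)/6 = 84/6 = 14; σ²_Analysis = ((17−11)/6)² = 1.000
te_Draft manuscript = (5 + 4·10 + 27)/6 = 72/6 = 12; σ²_Draft manuscript = ((27−5)/6)² = 13.444
te_Internal review = (5 + 4·9 + 19)/6 = 60/6 = 10; σ²_Internal review = ((19−5)/6)² = 5.444
te_Submission = (5 + 4·9 + 13)/6 = 54/6 = 9; σ²_Submission = ((13−5)/6)² = 1.778

Forward pass:
ES_Pilot data = 0; EF_Pilot data = 7
ES_Data collection = 0; EF_Data collection = 10
ES_Data cleaning = 7; EF_Data cleaning = 7+11 = 18
ES_Analysis = max(EF_Data collection=10, EF_Data cleaning=18) = 18; EF_Analysis = 18+14 = 32
ES_Draft manuscript = max(EF_Data collection=10, EF_Analysis=32) = 32; EF_Draft manuscript = 32+12 = 44
ES_Internal review = 10; EF_Internal review = 10+10 = 20
ES_Submission = max(EF_Data collection=10, EF_Draft manuscript=44, EF_Internal review=20) = 44; EF_Submission = 44+9 = 53
Expected project duration μ = 53 days. Critical path: Pilot data → Data cleaning → Analysis → Draft manuscript → Submission.

Variance along critical path = 2.778 + 1.778 + 1.000 + 13.444 + 1.778 = 20.778; σ = √20.778 = 4.558 days.
Z = (48 − 53) / 4.558 = -1.097
P(T ≤ 48) = Φ(-1.097) ≈ 0.136

0.136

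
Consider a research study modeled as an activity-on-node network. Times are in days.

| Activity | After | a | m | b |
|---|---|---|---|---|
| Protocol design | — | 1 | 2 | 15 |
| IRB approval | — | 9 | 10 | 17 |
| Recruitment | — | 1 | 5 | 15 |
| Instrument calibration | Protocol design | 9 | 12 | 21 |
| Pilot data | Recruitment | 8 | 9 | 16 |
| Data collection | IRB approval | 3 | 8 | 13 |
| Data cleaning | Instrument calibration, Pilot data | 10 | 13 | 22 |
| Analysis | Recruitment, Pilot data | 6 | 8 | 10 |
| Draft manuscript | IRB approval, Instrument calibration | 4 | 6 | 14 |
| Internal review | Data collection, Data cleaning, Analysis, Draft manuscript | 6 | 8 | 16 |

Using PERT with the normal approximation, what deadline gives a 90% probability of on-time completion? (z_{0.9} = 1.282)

45.2 days

te_Protocol design = (1 + 4·2 + 15)/6 = 24/6 = 4; σ²_Protocol design = ((15−1)/6)² = 5.444
te_IRB approval = (9 + 4·10 + 17)/6 = 66/6 = 11; σ²_IRB approval = ((17−9)/6)² = 1.778
te_Recruitment = (1 + 4·5 + 15)/6 = 36/6 = 6; σ²_Recruitment = ((15−1)/6)² = 5.444
te_Instrument calibration = (9 + 4·12 + 21)/6 = 78/6 = 13; σ²_Instrument calibration = ((21−9)/6)² = 4.000
te_Pilot data = (8 + 4·9 + 16)/6 = 60/6 = 10; σ²_Pilot data = ((16−8)/6)² = 1.778
te_Data collection = (3 + 4·8 + 13)/6 = 48/6 = 8; σ²_Data collection = ((13−3)/6)² = 2.778
te_Data cleaning = (10 + 4·13 + 22)/6 = 84/6 = 14; σ²_Data cleaning = ((22−10)/6)² = 4.000
te_Analysis = (6 + 4·8 + 10)/6 = 48/6 = 8; σ²_Analysis = ((10−6)/6)² = 0.444
te_Draft manuscript = (4 + 4·6 + 14)/6 = 42/6 = 7; σ²_Draft manuscript = ((14−4)/6)² = 2.778
te_Internal review = (6 + 4·8 + 16)/6 = 54/6 = 9; σ²_Internal review = ((16−6)/6)² = 2.778

Forward pass:
ES_Protocol design = 0; EF_Protocol design = 4
ES_IRB approval = 0; EF_IRB approval = 11
ES_Recruitment = 0; EF_Recruitment = 6
ES_Instrument calibration = 4; EF_Instrument calibration = 4+13 = 17
ES_Pilot data = 6; EF_Pilot data = 6+10 = 16
ES_Data collection = 11; EF_Data collection = 11+8 = 19
ES_Data cleaning = max(EF_Instrument calibration=17, EF_Pilot data=16) = 17; EF_Data cleaning = 17+14 = 31
ES_Analysis = max(EF_Recruitment=6, EF_Pilot data=16) = 16; EF_Analysis = 16+8 = 24
ES_Draft manuscript = max(EF_IRB approval=11, EF_Instrument calibration=17) = 17; EF_Draft manuscript = 17+7 = 24
ES_Internal review = max(EF_Data collection=19, EF_Data cleaning=31, EF_Analysis=24, EF_Draft manuscript=24) = 31; EF_Internal review = 31+9 = 40
Expected project duration μ = 40 days. Critical path: Protocol design → Instrument calibration → Data cleaning → Internal review.

Variance along critical path = 5.444 + 4.000 + 4.000 + 2.778 = 16.222; σ = 4.028 days.
D = μ + z·σ = 40 + 1.282·4.028 = 45.2 days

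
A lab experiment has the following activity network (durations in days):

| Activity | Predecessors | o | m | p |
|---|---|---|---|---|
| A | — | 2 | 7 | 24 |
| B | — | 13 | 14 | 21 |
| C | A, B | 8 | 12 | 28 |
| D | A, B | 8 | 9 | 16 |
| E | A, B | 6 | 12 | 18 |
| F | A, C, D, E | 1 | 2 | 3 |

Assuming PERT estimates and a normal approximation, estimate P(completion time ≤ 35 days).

0.866

te_A = (2 + 4·7 + 24)/6 = 54/6 = 9; σ²_A = ((24−2)/6)² = 13.444
te_B = (13 + 4·14 + 21)/6 = 90/6 = 15; σ²_B = ((21−13)/6)² = 1.778
te_C = (8 + 4·12 + 28)/6 = 84/6 = 14; σ²_C = ((28−8)/6)² = 11.111
te_D = (8 + 4·9 + 16)/6 = 60/6 = 10; σ²_D = ((16−8)/6)² = 1.778
te_E = (6 + 4·12 + 18)/6 = 72/6 = 12; σ²_E = ((18−6)/6)² = 4.000
te_F = (1 + 4·2 + 3)/6 = 12/6 = 2; σ²_F = ((3−1)/6)² = 0.111

Forward pass:
ES_A = 0; EF_A = 9
ES_B = 0; EF_B = 15
ES_C = max(EF_A=9, EF_B=15) = 15; EF_C = 15+14 = 29
ES_D = max(EF_A=9, EF_B=15) = 15; EF_D = 15+10 = 25
ES_E = max(EF_A=9, EF_B=15) = 15; EF_E = 15+12 = 27
ES_F = max(EF_A=9, EF_C=29, EF_D=25, EF_E=27) = 29; EF_F = 29+2 = 31
Expected project duration μ = 31 days. Critical path: B → C → F.

Variance along critical path = 1.778 + 11.111 + 0.111 = 13.000; σ = √13.000 = 3.606 days.
Z = (35 − 31) / 3.606 = 1.109
P(T ≤ 35) = Φ(1.109) ≈ 0.866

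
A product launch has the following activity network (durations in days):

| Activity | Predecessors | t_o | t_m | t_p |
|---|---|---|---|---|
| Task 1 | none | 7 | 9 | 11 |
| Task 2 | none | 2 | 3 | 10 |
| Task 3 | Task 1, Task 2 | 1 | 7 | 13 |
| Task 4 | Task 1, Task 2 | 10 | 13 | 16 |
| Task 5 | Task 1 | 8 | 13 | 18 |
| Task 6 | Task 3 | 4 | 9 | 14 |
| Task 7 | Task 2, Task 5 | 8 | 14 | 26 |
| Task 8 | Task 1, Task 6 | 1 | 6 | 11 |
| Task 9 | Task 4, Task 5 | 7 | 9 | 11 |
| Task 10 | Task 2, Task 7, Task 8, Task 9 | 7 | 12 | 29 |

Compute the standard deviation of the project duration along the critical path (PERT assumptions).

5.07 days

te_Task 1 = (7 + 4·9 + 11)/6 = 54/6 = 9; σ²_Task 1 = ((11−7)/6)² = 0.444
te_Task 2 = (2 + 4·3 + 10)/6 = 24/6 = 4; σ²_Task 2 = ((10−2)/6)² = 1.778
te_Task 3 = (1 + 4·7 + 13)/6 = 42/6 = 7; σ²_Task 3 = ((13−1)/6)² = 4.000
te_Task 4 = (10 + 4·13 + 16)/6 = 78/6 = 13; σ²_Task 4 = ((16−10)/6)² = 1.000
te_Task 5 = (8 + 4·13 + 18)/6 = 78/6 = 13; σ²_Task 5 = ((18−8)/6)² = 2.778
te_Task 6 = (4 + 4·9 + 14)/6 = 54/6 = 9; σ²_Task 6 = ((14−4)/6)² = 2.778
te_Task 7 = (8 + 4·14 + 26)/6 = 90/6 = 15; σ²_Task 7 = ((26−8)/6)² = 9.000
te_Task 8 = (1 + 4·6 + 11)/6 = 36/6 = 6; σ²_Task 8 = ((11−1)/6)² = 2.778
te_Task 9 = (7 + 4·9 + 11)/6 = 54/6 = 9; σ²_Task 9 = ((11−7)/6)² = 0.444
te_Task 10 = (7 + 4·12 + 29)/6 = 84/6 = 14; σ²_Task 10 = ((29−7)/6)² = 13.444

Forward pass:
ES_Task 1 = 0; EF_Task 1 = 9
ES_Task 2 = 0; EF_Task 2 = 4
ES_Task 3 = max(EF_Task 1=9, EF_Task 2=4) = 9; EF_Task 3 = 9+7 = 16
ES_Task 4 = max(EF_Task 1=9, EF_Task 2=4) = 9; EF_Task 4 = 9+13 = 22
ES_Task 5 = 9; EF_Task 5 = 9+13 = 22
ES_Task 6 = 16; EF_Task 6 = 16+9 = 25
ES_Task 7 = max(EF_Task 2=4, EF_Task 5=22) = 22; EF_Task 7 = 22+15 = 37
ES_Task 8 = max(EF_Task 1=9, EF_Task 6=25) = 25; EF_Task 8 = 25+6 = 31
ES_Task 9 = max(EF_Task 4=22, EF_Task 5=22) = 22; EF_Task 9 = 22+9 = 31
ES_Task 10 = max(EF_Task 2=4, EF_Task 7=37, EF_Task 8=31, EF_Task 9=31) = 37; EF_Task 10 = 37+14 = 51
Expected project duration μ = 51 days. Critical path: Task 1 → Task 5 → Task 7 → Task 10.

Variance along critical path = 0.444 + 2.778 + 9.000 + 13.444 = 25.667
σ = √25.667 = 5.066 days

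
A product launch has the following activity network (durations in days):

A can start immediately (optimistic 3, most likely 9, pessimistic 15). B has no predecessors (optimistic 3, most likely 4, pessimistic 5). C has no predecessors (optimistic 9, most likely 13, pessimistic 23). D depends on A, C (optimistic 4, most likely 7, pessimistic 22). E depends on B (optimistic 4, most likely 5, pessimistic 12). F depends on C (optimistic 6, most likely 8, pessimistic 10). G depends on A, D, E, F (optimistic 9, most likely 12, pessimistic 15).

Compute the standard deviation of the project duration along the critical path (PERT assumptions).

3.93 days

te_A = (3 + 4·9 + 15)/6 = 54/6 = 9; σ²_A = ((15−3)/6)² = 4.000
te_B = (3 + 4·4 + 5)/6 = 24/6 = 4; σ²_B = ((5−3)/6)² = 0.111
te_C = (9 + 4·13 + 23)/6 = 84/6 = 14; σ²_C = ((23−9)/6)² = 5.444
te_D = (4 + 4·7 + 22)/6 = 54/6 = 9; σ²_D = ((22−4)/6)² = 9.000
te_E = (4 + 4·5 + 12)/6 = 36/6 = 6; σ²_E = ((12−4)/6)² = 1.778
te_F = (6 + 4·8 + 10)/6 = 48/6 = 8; σ²_F = ((10−6)/6)² = 0.444
te_G = (9 + 4·12 + 15)/6 = 72/6 = 12; σ²_G = ((15−9)/6)² = 1.000

Forward pass:
ES_A = 0; EF_A = 9
ES_B = 0; EF_B = 4
ES_C = 0; EF_C = 14
ES_D = max(EF_A=9, EF_C=14) = 14; EF_D = 14+9 = 23
ES_E = 4; EF_E = 4+6 = 10
ES_F = 14; EF_F = 14+8 = 22
ES_G = max(EF_A=9, EF_D=23, EF_E=10, EF_F=22) = 23; EF_G = 23+12 = 35
Expected project duration μ = 35 days. Critical path: C → D → G.

Variance along critical path = 5.444 + 9.000 + 1.000 = 15.444
σ = √15.444 = 3.930 days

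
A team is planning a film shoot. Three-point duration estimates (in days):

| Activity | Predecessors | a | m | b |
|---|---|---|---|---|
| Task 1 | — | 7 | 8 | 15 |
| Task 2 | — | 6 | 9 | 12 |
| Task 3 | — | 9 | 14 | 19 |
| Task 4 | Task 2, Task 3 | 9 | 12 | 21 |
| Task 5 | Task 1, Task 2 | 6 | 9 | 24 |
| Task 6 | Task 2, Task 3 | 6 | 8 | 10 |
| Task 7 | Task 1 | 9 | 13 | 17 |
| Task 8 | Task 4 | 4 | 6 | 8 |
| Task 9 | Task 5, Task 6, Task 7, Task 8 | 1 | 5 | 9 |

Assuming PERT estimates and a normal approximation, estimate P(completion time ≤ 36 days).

0.252

te_Task 1 = (7 + 4·8 + 15)/6 = 54/6 = 9; σ²_Task 1 = ((15−7)/6)² = 1.778
te_Task 2 = (6 + 4·9 + 12)/6 = 54/6 = 9; σ²_Task 2 = ((12−6)/6)² = 1.000
te_Task 3 = (9 + 4·14 + 19)/6 = 84/6 = 14; σ²_Task 3 = ((19−9)/6)² = 2.778
te_Task 4 = (9 + 4·12 + 21)/6 = 78/6 = 13; σ²_Task 4 = ((21−9)/6)² = 4.000
te_Task 5 = (6 + 4·9 + 24)/6 = 66/6 = 11; σ²_Task 5 = ((24−6)/6)² = 9.000
te_Task 6 = (6 + 4·8 + 10)/6 = 48/6 = 8; σ²_Task 6 = ((10−6)/6)² = 0.444
te_Task 7 = (9 + 4·13 + 17)/6 = 78/6 = 13; σ²_Task 7 = ((17−9)/6)² = 1.778
te_Task 8 = (4 + 4·6 + 8)/6 = 36/6 = 6; σ²_Task 8 = ((8−4)/6)² = 0.444
te_Task 9 = (1 + 4·5 + 9)/6 = 30/6 = 5; σ²_Task 9 = ((9−1)/6)² = 1.778

Forward pass:
ES_Task 1 = 0; EF_Task 1 = 9
ES_Task 2 = 0; EF_Task 2 = 9
ES_Task 3 = 0; EF_Task 3 = 14
ES_Task 4 = max(EF_Task 2=9, EF_Task 3=14) = 14; EF_Task 4 = 14+13 = 27
ES_Task 5 = max(EF_Task 1=9, EF_Task 2=9) = 9; EF_Task 5 = 9+11 = 20
ES_Task 6 = max(EF_Task 2=9, EF_Task 3=14) = 14; EF_Task 6 = 14+8 = 22
ES_Task 7 = 9; EF_Task 7 = 9+13 = 22
ES_Task 8 = 27; EF_Task 8 = 27+6 = 33
ES_Task 9 = max(EF_Task 5=20, EF_Task 6=22, EF_Task 7=22, EF_Task 8=33) = 33; EF_Task 9 = 33+5 = 38
Expected project duration μ = 38 days. Critical path: Task 3 → Task 4 → Task 8 → Task 9.

Variance along critical path = 2.778 + 4.000 + 0.444 + 1.778 = 9.000; σ = √9.000 = 3.000 days.
Z = (36 − 38) / 3.000 = -0.667
P(T ≤ 36) = Φ(-0.667) ≈ 0.252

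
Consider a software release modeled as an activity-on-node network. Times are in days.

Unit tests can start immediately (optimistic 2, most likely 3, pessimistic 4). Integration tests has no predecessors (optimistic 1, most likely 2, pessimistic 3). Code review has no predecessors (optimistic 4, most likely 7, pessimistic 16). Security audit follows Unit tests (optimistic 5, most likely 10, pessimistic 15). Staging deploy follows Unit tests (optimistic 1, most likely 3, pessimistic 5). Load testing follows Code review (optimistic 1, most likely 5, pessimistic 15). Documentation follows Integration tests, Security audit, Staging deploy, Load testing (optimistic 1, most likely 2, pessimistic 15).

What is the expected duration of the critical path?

18 days

te_Unit tests = (2 + 4·3 + 4)/6 = 18/6 = 3
te_Integration tests = (1 + 4·2 + 3)/6 = 12/6 = 2
te_Code review = (4 + 4·7 + 16)/6 = 48/6 = 8
te_Security audit = (5 + 4·10 + 15)/6 = 60/6 = 10
te_Staging deploy = (1 + 4·3 + 5)/6 = 18/6 = 3
te_Load testing = (1 + 4·5 + 15)/6 = 36/6 = 6
te_Documentation = (1 + 4·2 + 15)/6 = 24/6 = 4

Forward pass:
ES_Unit tests = 0; EF_Unit tests = 3
ES_Integration tests = 0; EF_Integration tests = 2
ES_Code review = 0; EF_Code review = 8
ES_Security audit = 3; EF_Security audit = 3+10 = 13
ES_Staging deploy = 3; EF_Staging deploy = 3+3 = 6
ES_Load testing = 8; EF_Load testing = 8+6 = 14
ES_Documentation = max(EF_Integration tests=2, EF_Security audit=13, EF_Staging deploy=6, EF_Load testing=14) = 14; EF_Documentation = 14+4 = 18
Expected project duration μ = 18 days. Critical path: Code review → Load testing → Documentation.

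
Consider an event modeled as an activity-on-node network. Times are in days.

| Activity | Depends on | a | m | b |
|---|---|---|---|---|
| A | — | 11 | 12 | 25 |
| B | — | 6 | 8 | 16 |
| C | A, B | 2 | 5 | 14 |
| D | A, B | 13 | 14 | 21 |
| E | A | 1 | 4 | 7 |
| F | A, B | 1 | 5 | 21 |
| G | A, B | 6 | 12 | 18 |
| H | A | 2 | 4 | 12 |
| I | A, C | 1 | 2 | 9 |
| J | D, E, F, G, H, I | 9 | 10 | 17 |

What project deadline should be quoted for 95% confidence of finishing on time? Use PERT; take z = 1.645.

te_A = (11 + 4·12 + 25)/6 = 84/6 = 14; σ²_A = ((25−11)/6)² = 5.444
te_B = (6 + 4·8 + 16)/6 = 54/6 = 9; σ²_B = ((16−6)/6)² = 2.778
te_C = (2 + 4·5 + 14)/6 = 36/6 = 6; σ²_C = ((14−2)/6)² = 4.000
te_D = (13 + 4·14 + 21)/6 = 90/6 = 15; σ²_D = ((21−13)/6)² = 1.778
te_E = (1 + 4·4 + 7)/6 = 24/6 = 4; σ²_E = ((7−1)/6)² = 1.000
te_F = (1 + 4·5 + 21)/6 = 42/6 = 7; σ²_F = ((21−1)/6)² = 11.111
te_G = (6 + 4·12 + 18)/6 = 72/6 = 12; σ²_G = ((18−6)/6)² = 4.000
te_H = (2 + 4·4 + 12)/6 = 30/6 = 5; σ²_H = ((12−2)/6)² = 2.778
te_I = (1 + 4·2 + 9)/6 = 18/6 = 3; σ²_I = ((9−1)/6)² = 1.778
te_J = (9 + 4·10 + 17)/6 = 66/6 = 11; σ²_J = ((17−9)/6)² = 1.778

Forward pass:
ES_A = 0; EF_A = 14
ES_B = 0; EF_B = 9
ES_C = max(EF_A=14, EF_B=9) = 14; EF_C = 14+6 = 20
ES_D = max(EF_A=14, EF_B=9) = 14; EF_D = 14+15 = 29
ES_E = 14; EF_E = 14+4 = 18
ES_F = max(EF_A=14, EF_B=9) = 14; EF_F = 14+7 = 21
ES_G = max(EF_A=14, EF_B=9) = 14; EF_G = 14+12 = 26
ES_H = 14; EF_H = 14+5 = 19
ES_I = max(EF_A=14, EF_C=20) = 20; EF_I = 20+3 = 23
ES_J = max(EF_D=29, EF_E=18, EF_F=21, EF_G=26, EF_H=19, EF_I=23) = 29; EF_J = 29+11 = 40
Expected project duration μ = 40 days. Critical path: A → D → J.

Variance along critical path = 5.444 + 1.778 + 1.778 = 9.000; σ = 3.000 days.
D = μ + z·σ = 40 + 1.645·3.000 = 44.9 days

44.9 days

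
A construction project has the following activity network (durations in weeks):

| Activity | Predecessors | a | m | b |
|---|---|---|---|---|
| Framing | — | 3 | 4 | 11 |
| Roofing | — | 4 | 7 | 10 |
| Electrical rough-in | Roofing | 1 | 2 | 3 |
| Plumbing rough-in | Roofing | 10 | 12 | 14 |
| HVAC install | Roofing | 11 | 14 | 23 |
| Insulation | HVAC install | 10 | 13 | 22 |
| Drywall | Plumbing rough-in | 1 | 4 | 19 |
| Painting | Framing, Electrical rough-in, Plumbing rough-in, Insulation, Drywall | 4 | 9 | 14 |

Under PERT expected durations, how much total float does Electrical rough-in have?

27 weeks

te_Framing = (3 + 4·4 + 11)/6 = 30/6 = 5
te_Roofing = (4 + 4·7 + 10)/6 = 42/6 = 7
te_Electrical rough-in = (1 + 4·2 + 3)/6 = 12/6 = 2
te_Plumbing rough-in = (10 + 4·12 + 14)/6 = 72/6 = 12
te_HVAC install = (11 + 4·14 + 23)/6 = 90/6 = 15
te_Insulation = (10 + 4·13 + 22)/6 = 84/6 = 14
te_Drywall = (1 + 4·4 + 19)/6 = 36/6 = 6
te_Painting = (4 + 4·9 + 14)/6 = 54/6 = 9

Forward pass:
ES_Framing = 0; EF_Framing = 5
ES_Roofing = 0; EF_Roofing = 7
ES_Electrical rough-in = 7; EF_Electrical rough-in = 7+2 = 9
ES_Plumbing rough-in = 7; EF_Plumbing rough-in = 7+12 = 19
ES_HVAC install = 7; EF_HVAC install = 7+15 = 22
ES_Insulation = 22; EF_Insulation = 22+14 = 36
ES_Drywall = 19; EF_Drywall = 19+6 = 25
ES_Painting = max(EF_Framing=5, EF_Electrical rough-in=9, EF_Plumbing rough-in=19, EF_Insulation=36, EF_Drywall=25) = 36; EF_Painting = 36+9 = 45
Expected project duration μ = 45 weeks. Critical path: Roofing → HVAC install → Insulation → Painting.

Backward pass:
LF_Painting = 45; LS_Painting = 45−9 = 36
LF_Drywall = LS_Painting = 36; LS_Drywall = 36−6 = 30
LF_Insulation = LS_Painting = 36; LS_Insulation = 36−14 = 22
LF_HVAC install = LS_Insulation = 22; LS_HVAC install = 22−15 = 7
LF_Plumbing rough-in = min(LS_Drywall=30, LS_Painting=36) = 30; LS_Plumbing rough-in = 30−12 = 18
LF_Electrical rough-in = LS_Painting = 36; LS_Electrical rough-in = 36−2 = 34
LF_Roofing = min(LS_Electrical rough-in=34, LS_Plumbing rough-in=18, LS_HVAC install=7) = 7; LS_Roofing = 7−7 = 0
LF_Framing = LS_Painting = 36; LS_Framing = 36−5 = 31
Slack_Electrical rough-in = LS_Electrical rough-in − ES_Electrical rough-in = 34 − 7 = 27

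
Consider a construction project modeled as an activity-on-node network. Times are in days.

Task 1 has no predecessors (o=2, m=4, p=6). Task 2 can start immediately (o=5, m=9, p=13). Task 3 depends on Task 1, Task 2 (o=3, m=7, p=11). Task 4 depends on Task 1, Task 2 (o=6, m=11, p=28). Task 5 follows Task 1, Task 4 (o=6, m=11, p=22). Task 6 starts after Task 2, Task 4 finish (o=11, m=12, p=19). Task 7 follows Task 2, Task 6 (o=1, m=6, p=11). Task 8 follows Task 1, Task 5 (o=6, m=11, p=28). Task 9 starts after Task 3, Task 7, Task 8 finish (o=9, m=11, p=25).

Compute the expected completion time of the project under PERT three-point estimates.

60 days

te_Task 1 = (2 + 4·4 + 6)/6 = 24/6 = 4
te_Task 2 = (5 + 4·9 + 13)/6 = 54/6 = 9
te_Task 3 = (3 + 4·7 + 11)/6 = 42/6 = 7
te_Task 4 = (6 + 4·11 + 28)/6 = 78/6 = 13
te_Task 5 = (6 + 4·11 + 22)/6 = 72/6 = 12
te_Task 6 = (11 + 4·12 + 19)/6 = 78/6 = 13
te_Task 7 = (1 + 4·6 + 11)/6 = 36/6 = 6
te_Task 8 = (6 + 4·11 + 28)/6 = 78/6 = 13
te_Task 9 = (9 + 4·11 + 25)/6 = 78/6 = 13

Forward pass:
ES_Task 1 = 0; EF_Task 1 = 4
ES_Task 2 = 0; EF_Task 2 = 9
ES_Task 3 = max(EF_Task 1=4, EF_Task 2=9) = 9; EF_Task 3 = 9+7 = 16
ES_Task 4 = max(EF_Task 1=4, EF_Task 2=9) = 9; EF_Task 4 = 9+13 = 22
ES_Task 5 = max(EF_Task 1=4, EF_Task 4=22) = 22; EF_Task 5 = 22+12 = 34
ES_Task 6 = max(EF_Task 2=9, EF_Task 4=22) = 22; EF_Task 6 = 22+13 = 35
ES_Task 7 = max(EF_Task 2=9, EF_Task 6=35) = 35; EF_Task 7 = 35+6 = 41
ES_Task 8 = max(EF_Task 1=4, EF_Task 5=34) = 34; EF_Task 8 = 34+13 = 47
ES_Task 9 = max(EF_Task 3=16, EF_Task 7=41, EF_Task 8=47) = 47; EF_Task 9 = 47+13 = 60
Expected project duration μ = 60 days. Critical path: Task 2 → Task 4 → Task 5 → Task 8 → Task 9.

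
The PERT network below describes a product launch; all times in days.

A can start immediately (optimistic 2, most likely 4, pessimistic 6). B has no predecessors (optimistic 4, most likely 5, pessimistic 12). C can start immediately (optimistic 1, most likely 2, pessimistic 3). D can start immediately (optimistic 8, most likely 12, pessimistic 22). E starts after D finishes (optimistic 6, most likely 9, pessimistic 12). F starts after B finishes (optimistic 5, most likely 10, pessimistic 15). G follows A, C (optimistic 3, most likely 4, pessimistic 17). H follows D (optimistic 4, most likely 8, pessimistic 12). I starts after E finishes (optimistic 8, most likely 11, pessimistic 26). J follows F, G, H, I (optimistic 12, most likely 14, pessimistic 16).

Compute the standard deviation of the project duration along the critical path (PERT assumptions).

te_A = (2 + 4·4 + 6)/6 = 24/6 = 4; σ²_A = ((6−2)/6)² = 0.444
te_B = (4 + 4·5 + 12)/6 = 36/6 = 6; σ²_B = ((12−4)/6)² = 1.778
te_C = (1 + 4·2 + 3)/6 = 12/6 = 2; σ²_C = ((3−1)/6)² = 0.111
te_D = (8 + 4·12 + 22)/6 = 78/6 = 13; σ²_D = ((22−8)/6)² = 5.444
te_E = (6 + 4·9 + 12)/6 = 54/6 = 9; σ²_E = ((12−6)/6)² = 1.000
te_F = (5 + 4·10 + 15)/6 = 60/6 = 10; σ²_F = ((15−5)/6)² = 2.778
te_G = (3 + 4·4 + 17)/6 = 36/6 = 6; σ²_G = ((17−3)/6)² = 5.444
te_H = (4 + 4·8 + 12)/6 = 48/6 = 8; σ²_H = ((12−4)/6)² = 1.778
te_I = (8 + 4·11 + 26)/6 = 78/6 = 13; σ²_I = ((26−8)/6)² = 9.000
te_J = (12 + 4·14 + 16)/6 = 84/6 = 14; σ²_J = ((16−12)/6)² = 0.444

Forward pass:
ES_A = 0; EF_A = 4
ES_B = 0; EF_B = 6
ES_C = 0; EF_C = 2
ES_D = 0; EF_D = 13
ES_E = 13; EF_E = 13+9 = 22
ES_F = 6; EF_F = 6+10 = 16
ES_G = max(EF_A=4, EF_C=2) = 4; EF_G = 4+6 = 10
ES_H = 13; EF_H = 13+8 = 21
ES_I = 22; EF_I = 22+13 = 35
ES_J = max(EF_F=16, EF_G=10, EF_H=21, EF_I=35) = 35; EF_J = 35+14 = 49
Expected project duration μ = 49 days. Critical path: D → E → I → J.

Variance along critical path = 5.444 + 1.000 + 9.000 + 0.444 = 15.889
σ = √15.889 = 3.986 days

3.99 days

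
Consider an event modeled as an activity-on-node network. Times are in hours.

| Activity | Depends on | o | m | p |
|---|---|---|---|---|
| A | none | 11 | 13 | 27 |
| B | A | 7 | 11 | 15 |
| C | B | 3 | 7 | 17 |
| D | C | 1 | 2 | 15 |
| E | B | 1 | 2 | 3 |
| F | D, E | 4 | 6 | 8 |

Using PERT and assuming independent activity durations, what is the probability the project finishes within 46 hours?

te_A = (11 + 4·13 + 27)/6 = 90/6 = 15; σ²_A = ((27−11)/6)² = 7.111
te_B = (7 + 4·11 + 15)/6 = 66/6 = 11; σ²_B = ((15−7)/6)² = 1.778
te_C = (3 + 4·7 + 17)/6 = 48/6 = 8; σ²_C = ((17−3)/6)² = 5.444
te_D = (1 + 4·2 + 15)/6 = 24/6 = 4; σ²_D = ((15−1)/6)² = 5.444
te_E = (1 + 4·2 + 3)/6 = 12/6 = 2; σ²_E = ((3−1)/6)² = 0.111
te_F = (4 + 4·6 + 8)/6 = 36/6 = 6; σ²_F = ((8−4)/6)² = 0.444

Forward pass:
ES_A = 0; EF_A = 15
ES_B = 15; EF_B = 15+11 = 26
ES_C = 26; EF_C = 26+8 = 34
ES_D = 34; EF_D = 34+4 = 38
ES_E = 26; EF_E = 26+2 = 28
ES_F = max(EF_D=38, EF_E=28) = 38; EF_F = 38+6 = 44
Expected project duration μ = 44 hours. Critical path: A → B → C → D → F.

Variance along critical path = 7.111 + 1.778 + 5.444 + 5.444 + 0.444 = 20.222; σ = √20.222 = 4.497 hours.
Z = (46 − 44) / 4.497 = 0.445
P(T ≤ 46) = Φ(0.445) ≈ 0.672

0.672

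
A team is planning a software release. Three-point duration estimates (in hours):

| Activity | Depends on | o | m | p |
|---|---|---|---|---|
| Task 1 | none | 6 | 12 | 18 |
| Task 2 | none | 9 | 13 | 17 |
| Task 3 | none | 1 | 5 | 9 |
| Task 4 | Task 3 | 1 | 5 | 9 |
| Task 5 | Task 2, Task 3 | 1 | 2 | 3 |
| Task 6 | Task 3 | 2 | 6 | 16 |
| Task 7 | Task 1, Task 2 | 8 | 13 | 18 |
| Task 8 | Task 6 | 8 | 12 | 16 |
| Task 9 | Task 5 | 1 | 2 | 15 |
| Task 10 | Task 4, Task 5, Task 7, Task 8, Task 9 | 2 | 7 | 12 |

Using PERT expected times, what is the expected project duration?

te_Task 1 = (6 + 4·12 + 18)/6 = 72/6 = 12
te_Task 2 = (9 + 4·13 + 17)/6 = 78/6 = 13
te_Task 3 = (1 + 4·5 + 9)/6 = 30/6 = 5
te_Task 4 = (1 + 4·5 + 9)/6 = 30/6 = 5
te_Task 5 = (1 + 4·2 + 3)/6 = 12/6 = 2
te_Task 6 = (2 + 4·6 + 16)/6 = 42/6 = 7
te_Task 7 = (8 + 4·13 + 18)/6 = 78/6 = 13
te_Task 8 = (8 + 4·12 + 16)/6 = 72/6 = 12
te_Task 9 = (1 + 4·2 + 15)/6 = 24/6 = 4
te_Task 10 = (2 + 4·7 + 12)/6 = 42/6 = 7

Forward pass:
ES_Task 1 = 0; EF_Task 1 = 12
ES_Task 2 = 0; EF_Task 2 = 13
ES_Task 3 = 0; EF_Task 3 = 5
ES_Task 4 = 5; EF_Task 4 = 5+5 = 10
ES_Task 5 = max(EF_Task 2=13, EF_Task 3=5) = 13; EF_Task 5 = 13+2 = 15
ES_Task 6 = 5; EF_Task 6 = 5+7 = 12
ES_Task 7 = max(EF_Task 1=12, EF_Task 2=13) = 13; EF_Task 7 = 13+13 = 26
ES_Task 8 = 12; EF_Task 8 = 12+12 = 24
ES_Task 9 = 15; EF_Task 9 = 15+4 = 19
ES_Task 10 = max(EF_Task 4=10, EF_Task 5=15, EF_Task 7=26, EF_Task 8=24, EF_Task 9=19) = 26; EF_Task 10 = 26+7 = 33
Expected project duration μ = 33 hours. Critical path: Task 2 → Task 7 → Task 10.

33 hours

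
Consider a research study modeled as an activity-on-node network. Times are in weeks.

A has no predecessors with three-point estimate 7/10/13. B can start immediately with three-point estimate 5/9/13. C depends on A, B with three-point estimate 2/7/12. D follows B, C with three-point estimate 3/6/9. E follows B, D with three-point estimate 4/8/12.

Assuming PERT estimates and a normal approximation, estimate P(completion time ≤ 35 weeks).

0.941

te_A = (7 + 4·10 + 13)/6 = 60/6 = 10; σ²_A = ((13−7)/6)² = 1.000
te_B = (5 + 4·9 + 13)/6 = 54/6 = 9; σ²_B = ((13−5)/6)² = 1.778
te_C = (2 + 4·7 + 12)/6 = 42/6 = 7; σ²_C = ((12−2)/6)² = 2.778
te_D = (3 + 4·6 + 9)/6 = 36/6 = 6; σ²_D = ((9−3)/6)² = 1.000
te_E = (4 + 4·8 + 12)/6 = 48/6 = 8; σ²_E = ((12−4)/6)² = 1.778

Forward pass:
ES_A = 0; EF_A = 10
ES_B = 0; EF_B = 9
ES_C = max(EF_A=10, EF_B=9) = 10; EF_C = 10+7 = 17
ES_D = max(EF_B=9, EF_C=17) = 17; EF_D = 17+6 = 23
ES_E = max(EF_B=9, EF_D=23) = 23; EF_E = 23+8 = 31
Expected project duration μ = 31 weeks. Critical path: A → C → D → E.

Variance along critical path = 1.000 + 2.778 + 1.000 + 1.778 = 6.556; σ = √6.556 = 2.560 weeks.
Z = (35 − 31) / 2.560 = 1.562
P(T ≤ 35) = Φ(1.562) ≈ 0.941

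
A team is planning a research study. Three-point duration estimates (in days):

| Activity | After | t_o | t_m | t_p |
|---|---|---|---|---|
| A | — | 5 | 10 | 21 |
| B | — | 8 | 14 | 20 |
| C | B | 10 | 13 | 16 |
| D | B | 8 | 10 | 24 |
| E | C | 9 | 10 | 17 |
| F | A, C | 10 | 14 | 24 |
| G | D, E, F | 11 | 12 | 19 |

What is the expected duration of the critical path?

te_A = (5 + 4·10 + 21)/6 = 66/6 = 11
te_B = (8 + 4·14 + 20)/6 = 84/6 = 14
te_C = (10 + 4·13 + 16)/6 = 78/6 = 13
te_D = (8 + 4·10 + 24)/6 = 72/6 = 12
te_E = (9 + 4·10 + 17)/6 = 66/6 = 11
te_F = (10 + 4·14 + 24)/6 = 90/6 = 15
te_G = (11 + 4·12 + 19)/6 = 78/6 = 13

Forward pass:
ES_A = 0; EF_A = 11
ES_B = 0; EF_B = 14
ES_C = 14; EF_C = 14+13 = 27
ES_D = 14; EF_D = 14+12 = 26
ES_E = 27; EF_E = 27+11 = 38
ES_F = max(EF_A=11, EF_C=27) = 27; EF_F = 27+15 = 42
ES_G = max(EF_D=26, EF_E=38, EF_F=42) = 42; EF_G = 42+13 = 55
Expected project duration μ = 55 days. Critical path: B → C → F → G.

55 days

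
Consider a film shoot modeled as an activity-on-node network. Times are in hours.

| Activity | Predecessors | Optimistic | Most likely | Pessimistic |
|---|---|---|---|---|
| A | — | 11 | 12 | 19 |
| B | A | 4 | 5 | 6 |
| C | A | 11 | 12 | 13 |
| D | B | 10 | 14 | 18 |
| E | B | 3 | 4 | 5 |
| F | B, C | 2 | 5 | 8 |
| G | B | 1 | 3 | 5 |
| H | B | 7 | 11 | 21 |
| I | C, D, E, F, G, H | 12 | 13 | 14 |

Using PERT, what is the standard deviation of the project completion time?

te_A = (11 + 4·12 + 19)/6 = 78/6 = 13; σ²_A = ((19−11)/6)² = 1.778
te_B = (4 + 4·5 + 6)/6 = 30/6 = 5; σ²_B = ((6−4)/6)² = 0.111
te_C = (11 + 4·12 + 13)/6 = 72/6 = 12; σ²_C = ((13−11)/6)² = 0.111
te_D = (10 + 4·14 + 18)/6 = 84/6 = 14; σ²_D = ((18−10)/6)² = 1.778
te_E = (3 + 4·4 + 5)/6 = 24/6 = 4; σ²_E = ((5−3)/6)² = 0.111
te_F = (2 + 4·5 + 8)/6 = 30/6 = 5; σ²_F = ((8−2)/6)² = 1.000
te_G = (1 + 4·3 + 5)/6 = 18/6 = 3; σ²_G = ((5−1)/6)² = 0.444
te_H = (7 + 4·11 + 21)/6 = 72/6 = 12; σ²_H = ((21−7)/6)² = 5.444
te_I = (12 + 4·13 + 14)/6 = 78/6 = 13; σ²_I = ((14−12)/6)² = 0.111

Forward pass:
ES_A = 0; EF_A = 13
ES_B = 13; EF_B = 13+5 = 18
ES_C = 13; EF_C = 13+12 = 25
ES_D = 18; EF_D = 18+14 = 32
ES_E = 18; EF_E = 18+4 = 22
ES_F = max(EF_B=18, EF_C=25) = 25; EF_F = 25+5 = 30
ES_G = 18; EF_G = 18+3 = 21
ES_H = 18; EF_H = 18+12 = 30
ES_I = max(EF_C=25, EF_D=32, EF_E=22, EF_F=30, EF_G=21, EF_H=30) = 32; EF_I = 32+13 = 45
Expected project duration μ = 45 hours. Critical path: A → B → D → I.

Variance along critical path = 1.778 + 0.111 + 1.778 + 0.111 = 3.778
σ = √3.778 = 1.944 hours

1.94 hours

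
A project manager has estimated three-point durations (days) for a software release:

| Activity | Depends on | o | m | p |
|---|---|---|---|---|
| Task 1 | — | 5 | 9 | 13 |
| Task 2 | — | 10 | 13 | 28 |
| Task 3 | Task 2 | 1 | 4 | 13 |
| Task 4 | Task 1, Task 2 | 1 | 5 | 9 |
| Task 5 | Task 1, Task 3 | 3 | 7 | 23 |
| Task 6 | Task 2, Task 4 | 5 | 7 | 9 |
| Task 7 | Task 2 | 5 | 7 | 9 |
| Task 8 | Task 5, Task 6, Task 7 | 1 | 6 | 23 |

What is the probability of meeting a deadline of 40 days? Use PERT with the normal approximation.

0.688

te_Task 1 = (5 + 4·9 + 13)/6 = 54/6 = 9; σ²_Task 1 = ((13−5)/6)² = 1.778
te_Task 2 = (10 + 4·13 + 28)/6 = 90/6 = 15; σ²_Task 2 = ((28−10)/6)² = 9.000
te_Task 3 = (1 + 4·4 + 13)/6 = 30/6 = 5; σ²_Task 3 = ((13−1)/6)² = 4.000
te_Task 4 = (1 + 4·5 + 9)/6 = 30/6 = 5; σ²_Task 4 = ((9−1)/6)² = 1.778
te_Task 5 = (3 + 4·7 + 23)/6 = 54/6 = 9; σ²_Task 5 = ((23−3)/6)² = 11.111
te_Task 6 = (5 + 4·7 + 9)/6 = 42/6 = 7; σ²_Task 6 = ((9−5)/6)² = 0.444
te_Task 7 = (5 + 4·7 + 9)/6 = 42/6 = 7; σ²_Task 7 = ((9−5)/6)² = 0.444
te_Task 8 = (1 + 4·6 + 23)/6 = 48/6 = 8; σ²_Task 8 = ((23−1)/6)² = 13.444

Forward pass:
ES_Task 1 = 0; EF_Task 1 = 9
ES_Task 2 = 0; EF_Task 2 = 15
ES_Task 3 = 15; EF_Task 3 = 15+5 = 20
ES_Task 4 = max(EF_Task 1=9, EF_Task 2=15) = 15; EF_Task 4 = 15+5 = 20
ES_Task 5 = max(EF_Task 1=9, EF_Task 3=20) = 20; EF_Task 5 = 20+9 = 29
ES_Task 6 = max(EF_Task 2=15, EF_Task 4=20) = 20; EF_Task 6 = 20+7 = 27
ES_Task 7 = 15; EF_Task 7 = 15+7 = 22
ES_Task 8 = max(EF_Task 5=29, EF_Task 6=27, EF_Task 7=22) = 29; EF_Task 8 = 29+8 = 37
Expected project duration μ = 37 days. Critical path: Task 2 → Task 3 → Task 5 → Task 8.

Variance along critical path = 9.000 + 4.000 + 11.111 + 13.444 = 37.556; σ = √37.556 = 6.128 days.
Z = (40 − 37) / 6.128 = 0.490
P(T ≤ 40) = Φ(0.490) ≈ 0.688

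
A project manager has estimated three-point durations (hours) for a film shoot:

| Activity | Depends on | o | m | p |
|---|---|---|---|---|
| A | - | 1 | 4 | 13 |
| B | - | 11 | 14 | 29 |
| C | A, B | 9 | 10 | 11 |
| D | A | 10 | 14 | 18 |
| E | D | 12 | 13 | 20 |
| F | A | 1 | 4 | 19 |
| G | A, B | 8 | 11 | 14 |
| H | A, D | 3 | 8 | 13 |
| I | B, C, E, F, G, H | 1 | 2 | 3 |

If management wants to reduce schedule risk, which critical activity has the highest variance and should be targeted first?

te_A = (1 + 4·4 + 13)/6 = 30/6 = 5; σ²_A = ((13−1)/6)² = 4.000
te_B = (11 + 4·14 + 29)/6 = 96/6 = 16; σ²_B = ((29−11)/6)² = 9.000
te_C = (9 + 4·10 + 11)/6 = 60/6 = 10; σ²_C = ((11−9)/6)² = 0.111
te_D = (10 + 4·14 + 18)/6 = 84/6 = 14; σ²_D = ((18−10)/6)² = 1.778
te_E = (12 + 4·13 + 20)/6 = 84/6 = 14; σ²_E = ((20−12)/6)² = 1.778
te_F = (1 + 4·4 + 19)/6 = 36/6 = 6; σ²_F = ((19−1)/6)² = 9.000
te_G = (8 + 4·11 + 14)/6 = 66/6 = 11; σ²_G = ((14−8)/6)² = 1.000
te_H = (3 + 4·8 + 13)/6 = 48/6 = 8; σ²_H = ((13−3)/6)² = 2.778
te_I = (1 + 4·2 + 3)/6 = 12/6 = 2; σ²_I = ((3−1)/6)² = 0.111

Forward pass:
ES_A = 0; EF_A = 5
ES_B = 0; EF_B = 16
ES_C = max(EF_A=5, EF_B=16) = 16; EF_C = 16+10 = 26
ES_D = 5; EF_D = 5+14 = 19
ES_E = 19; EF_E = 19+14 = 33
ES_F = 5; EF_F = 5+6 = 11
ES_G = max(EF_A=5, EF_B=16) = 16; EF_G = 16+11 = 27
ES_H = max(EF_A=5, EF_D=19) = 19; EF_H = 19+8 = 27
ES_I = max(EF_B=16, EF_C=26, EF_E=33, EF_F=11, EF_G=27, EF_H=27) = 33; EF_I = 33+2 = 35
Expected project duration μ = 35 hours. Critical path: A → D → E → I.

Variances on critical path: σ²_A=4.000, σ²_D=1.778, σ²_E=1.778, σ²_I=0.111.
Largest is σ²_A = 4.000.

A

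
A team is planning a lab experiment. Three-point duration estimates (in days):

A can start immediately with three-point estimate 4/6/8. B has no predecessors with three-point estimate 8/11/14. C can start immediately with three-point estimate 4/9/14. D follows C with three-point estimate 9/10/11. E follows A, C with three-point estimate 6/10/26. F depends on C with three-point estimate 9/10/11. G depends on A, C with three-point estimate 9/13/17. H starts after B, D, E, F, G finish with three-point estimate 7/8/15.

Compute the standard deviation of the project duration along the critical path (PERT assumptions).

2.52 days

te_A = (4 + 4·6 + 8)/6 = 36/6 = 6; σ²_A = ((8−4)/6)² = 0.444
te_B = (8 + 4·11 + 14)/6 = 66/6 = 11; σ²_B = ((14−8)/6)² = 1.000
te_C = (4 + 4·9 + 14)/6 = 54/6 = 9; σ²_C = ((14−4)/6)² = 2.778
te_D = (9 + 4·10 + 11)/6 = 60/6 = 10; σ²_D = ((11−9)/6)² = 0.111
te_E = (6 + 4·10 + 26)/6 = 72/6 = 12; σ²_E = ((26−6)/6)² = 11.111
te_F = (9 + 4·10 + 11)/6 = 60/6 = 10; σ²_F = ((11−9)/6)² = 0.111
te_G = (9 + 4·13 + 17)/6 = 78/6 = 13; σ²_G = ((17−9)/6)² = 1.778
te_H = (7 + 4·8 + 15)/6 = 54/6 = 9; σ²_H = ((15−7)/6)² = 1.778

Forward pass:
ES_A = 0; EF_A = 6
ES_B = 0; EF_B = 11
ES_C = 0; EF_C = 9
ES_D = 9; EF_D = 9+10 = 19
ES_E = max(EF_A=6, EF_C=9) = 9; EF_E = 9+12 = 21
ES_F = 9; EF_F = 9+10 = 19
ES_G = max(EF_A=6, EF_C=9) = 9; EF_G = 9+13 = 22
ES_H = max(EF_B=11, EF_D=19, EF_E=21, EF_F=19, EF_G=22) = 22; EF_H = 22+9 = 31
Expected project duration μ = 31 days. Critical path: C → G → H.

Variance along critical path = 2.778 + 1.778 + 1.778 = 6.333
σ = √6.333 = 2.517 days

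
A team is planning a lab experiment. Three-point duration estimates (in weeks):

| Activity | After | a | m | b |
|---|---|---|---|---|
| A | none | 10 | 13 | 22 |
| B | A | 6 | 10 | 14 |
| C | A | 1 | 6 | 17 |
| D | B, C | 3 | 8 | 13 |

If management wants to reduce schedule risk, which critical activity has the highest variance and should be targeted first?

te_A = (10 + 4·13 + 22)/6 = 84/6 = 14; σ²_A = ((22−10)/6)² = 4.000
te_B = (6 + 4·10 + 14)/6 = 60/6 = 10; σ²_B = ((14−6)/6)² = 1.778
te_C = (1 + 4·6 + 17)/6 = 42/6 = 7; σ²_C = ((17−1)/6)² = 7.111
te_D = (3 + 4·8 + 13)/6 = 48/6 = 8; σ²_D = ((13−3)/6)² = 2.778

Forward pass:
ES_A = 0; EF_A = 14
ES_B = 14; EF_B = 14+10 = 24
ES_C = 14; EF_C = 14+7 = 21
ES_D = max(EF_B=24, EF_C=21) = 24; EF_D = 24+8 = 32
Expected project duration μ = 32 weeks. Critical path: A → B → D.

Variances on critical path: σ²_A=4.000, σ²_B=1.778, σ²_D=2.778.
Largest is σ²_A = 4.000.

A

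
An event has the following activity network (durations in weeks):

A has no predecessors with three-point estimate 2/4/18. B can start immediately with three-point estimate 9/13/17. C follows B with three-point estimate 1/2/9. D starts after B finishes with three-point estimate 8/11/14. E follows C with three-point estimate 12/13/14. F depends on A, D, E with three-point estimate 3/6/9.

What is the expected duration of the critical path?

35 weeks

te_A = (2 + 4·4 + 18)/6 = 36/6 = 6
te_B = (9 + 4·13 + 17)/6 = 78/6 = 13
te_C = (1 + 4·2 + 9)/6 = 18/6 = 3
te_D = (8 + 4·11 + 14)/6 = 66/6 = 11
te_E = (12 + 4·13 + 14)/6 = 78/6 = 13
te_F = (3 + 4·6 + 9)/6 = 36/6 = 6

Forward pass:
ES_A = 0; EF_A = 6
ES_B = 0; EF_B = 13
ES_C = 13; EF_C = 13+3 = 16
ES_D = 13; EF_D = 13+11 = 24
ES_E = 16; EF_E = 16+13 = 29
ES_F = max(EF_A=6, EF_D=24, EF_E=29) = 29; EF_F = 29+6 = 35
Expected project duration μ = 35 weeks. Critical path: B → C → E → F.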